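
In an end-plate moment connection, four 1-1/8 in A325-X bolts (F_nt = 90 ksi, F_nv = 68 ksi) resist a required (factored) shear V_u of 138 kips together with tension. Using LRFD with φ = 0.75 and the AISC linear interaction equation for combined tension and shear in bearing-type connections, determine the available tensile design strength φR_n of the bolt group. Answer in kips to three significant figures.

A_b = π·1.125²/4 = 0.994 in²; f_rv = 138 / (4 × 0.994) = 34.71 ksi.
F'_nt = 1.3 F_nt − (F_nt / φF_nv) f_rv = 1.3·90 − (90/(0.75·68))·34.71 = 55.75 ksi, capped at F_nt → F'_nt = 55.75 ksi.
R_n = F'_nt · A_b · n = 55.75 × 0.994 × 4 = 221.7 kips.
Design strength φR_n = 0.75 × 221.7 = 166 kips.

166 kips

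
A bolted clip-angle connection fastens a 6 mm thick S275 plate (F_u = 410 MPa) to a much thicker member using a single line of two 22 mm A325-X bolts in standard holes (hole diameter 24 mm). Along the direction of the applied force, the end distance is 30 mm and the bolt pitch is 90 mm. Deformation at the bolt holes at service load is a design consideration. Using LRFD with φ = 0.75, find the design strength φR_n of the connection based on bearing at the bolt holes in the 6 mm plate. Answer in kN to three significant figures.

137 kN

Per bolt r_n = 1.2 l_c t F_u ≤ 2.4 d t F_u; upper limit = 2.4 × 22 × 6 × 410 / 1000 = 129.9 kN.
Edge bolt: l_c = 30 − 24/2 = 18 mm → 1.2 × 18 × 6 × 410 / 1000 = 53.14 → r_n = 53.14 kN.
Interior bolts: l_c = 90 − 24 = 66 mm → 1.2 × 66 × 6 × 410 / 1000 = 194.8 → r_n = 129.9 kN.
R_n = 1 × 53.14 + 1 × 129.9 = 183 kN.
Design strength φR_n = 0.75 × 183 = 137 kN.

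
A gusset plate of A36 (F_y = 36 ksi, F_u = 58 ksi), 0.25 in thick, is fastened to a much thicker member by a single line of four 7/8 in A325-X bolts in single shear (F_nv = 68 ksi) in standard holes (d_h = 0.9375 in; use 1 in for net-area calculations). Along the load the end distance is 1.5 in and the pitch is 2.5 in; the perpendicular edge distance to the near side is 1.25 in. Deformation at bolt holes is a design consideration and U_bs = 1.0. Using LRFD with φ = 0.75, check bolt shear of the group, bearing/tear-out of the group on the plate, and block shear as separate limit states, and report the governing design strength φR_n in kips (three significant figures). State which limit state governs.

Bolt shear: A_b = π·0.875²/4 = 0.6013 in²; R_n = 68 × 0.6013 × 4 × 1 = 163.6 kips → 0.75 × 163.6 = 123 kips.
Bearing: edge l_c = 1.031, r_n = 17.94 kips; interior l_c = 1.562, r_n = 27.19 kips; R_n = 17.94 + 3·27.19 = 99.51 kips → 74.6 kips.
Block shear: A_gv = 2.25, A_nv = 1.375, A_nt = 0.1875 in²; R_n = min(0.6F_uA_nv, 0.6F_yA_gv) + U_bs·F_u·A_nt = 58.72 kips → 44 kips.
Block shear governs: 44 kips.

44 kips (block shear governs)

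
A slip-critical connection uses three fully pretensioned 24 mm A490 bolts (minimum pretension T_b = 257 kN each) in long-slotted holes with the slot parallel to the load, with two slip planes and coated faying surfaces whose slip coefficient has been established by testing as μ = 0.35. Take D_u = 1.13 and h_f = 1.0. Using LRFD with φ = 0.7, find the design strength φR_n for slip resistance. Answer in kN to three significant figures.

427 kN

R_n = μ · D_u · h_f · T_b · n_s · n_b = 0.35 × 1.13 × 1.0 × 257 × 2 × 3 = 609.9 kN.
Design strength φR_n = 0.7 × 609.9 = 427 kN.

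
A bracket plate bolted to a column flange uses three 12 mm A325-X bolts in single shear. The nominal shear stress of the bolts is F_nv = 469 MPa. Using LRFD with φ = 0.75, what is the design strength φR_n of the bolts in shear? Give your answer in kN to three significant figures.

119 kN

A_b = π × 12² / 4 = 113.1 mm².
R_n = F_nv · A_b · n · n_s = 469 × 113.1 × 3 × 1 / 1000 = 159.1 kN.
Design strength φR_n = 0.75 × 159.1 = 119 kN.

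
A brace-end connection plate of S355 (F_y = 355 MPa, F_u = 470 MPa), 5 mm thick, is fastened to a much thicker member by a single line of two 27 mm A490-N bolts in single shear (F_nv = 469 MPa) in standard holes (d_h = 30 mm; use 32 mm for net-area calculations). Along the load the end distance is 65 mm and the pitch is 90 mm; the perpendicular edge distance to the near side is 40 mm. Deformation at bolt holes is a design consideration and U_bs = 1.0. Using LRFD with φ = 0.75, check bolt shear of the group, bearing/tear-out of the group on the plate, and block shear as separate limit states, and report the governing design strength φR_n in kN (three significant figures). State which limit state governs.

155 kN (block shear governs)

Bolt shear: A_b = π·27²/4 = 572.6 mm²; R_n = 469 × 572.6 × 2 × 1 / 1000 = 537.1 kN → 0.75 × 537.1 = 403 kN.
Bearing: edge l_c = 50, r_n = 141 kN; interior l_c = 60, r_n = 152.3 kN; R_n = 141 + 1·152.3 = 293.3 kN → 220 kN.
Block shear: A_gv = 775, A_nv = 535, A_nt = 120 mm²; R_n = min(0.6F_uA_nv, 0.6F_yA_gv) + U_bs·F_u·A_nt = 207.3 kN → 155 kN.
Block shear governs: 155 kN.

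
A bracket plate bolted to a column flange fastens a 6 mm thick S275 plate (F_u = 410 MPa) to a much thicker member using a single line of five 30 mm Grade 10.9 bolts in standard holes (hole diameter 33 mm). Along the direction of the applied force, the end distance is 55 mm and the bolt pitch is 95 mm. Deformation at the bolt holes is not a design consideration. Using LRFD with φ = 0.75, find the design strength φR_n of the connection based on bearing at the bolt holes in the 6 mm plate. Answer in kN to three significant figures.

771 kN

Per bolt r_n = 1.5 l_c t F_u ≤ 3.0 d t F_u; upper limit = 3.0 × 30 × 6 × 410 / 1000 = 221.4 kN.
Edge bolt: l_c = 55 − 33/2 = 38.5 mm → 1.5 × 38.5 × 6 × 410 / 1000 = 142.1 → r_n = 142.1 kN.
Interior bolts: l_c = 95 − 33 = 62 mm → 1.5 × 62 × 6 × 410 / 1000 = 228.8 → r_n = 221.4 kN.
R_n = 1 × 142.1 + 4 × 221.4 = 1028 kN.
Design strength φR_n = 0.75 × 1028 = 771 kN.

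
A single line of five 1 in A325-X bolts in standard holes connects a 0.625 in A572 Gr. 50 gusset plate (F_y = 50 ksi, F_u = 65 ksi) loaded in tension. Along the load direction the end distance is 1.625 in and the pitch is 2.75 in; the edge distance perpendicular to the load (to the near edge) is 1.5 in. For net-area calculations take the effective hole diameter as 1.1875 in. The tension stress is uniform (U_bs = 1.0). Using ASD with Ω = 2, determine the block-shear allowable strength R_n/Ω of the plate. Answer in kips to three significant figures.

107 kips

Shear plane L_v = 1.625 + 4·2.75 = 12.62 in; A_gv = 12.62 × 0.625 = 7.891 in².
A_nv = (12.62 − 4.5·1.1875) × 0.625 = 4.551 in².
A_nt = (1.5 − 0.5·1.1875) × 0.625 = 0.5664 in².
0.6 F_u A_nv = 177.5 kips; 0.6 F_y A_gv = 236.7 kips → shear rupture governs the shear term.
R_n = 177.5 + 1.0 × 65 × 0.5664 = 214.3 kips.
Allowable strength R_n/Ω = 214.3 / 2 = 107 kips.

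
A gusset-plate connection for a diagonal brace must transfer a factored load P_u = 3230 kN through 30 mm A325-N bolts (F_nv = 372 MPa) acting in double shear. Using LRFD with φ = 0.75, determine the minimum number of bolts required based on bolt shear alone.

A_b = π·30²/4 = 706.9 mm².
Per-bolt design strength φR_n = 0.75 × 372 × 706.9 × 2 / 1000 = 394.4 kN.
n ≥ 3230 / 394.4 = 8.189 → use 9 bolts.

9 bolts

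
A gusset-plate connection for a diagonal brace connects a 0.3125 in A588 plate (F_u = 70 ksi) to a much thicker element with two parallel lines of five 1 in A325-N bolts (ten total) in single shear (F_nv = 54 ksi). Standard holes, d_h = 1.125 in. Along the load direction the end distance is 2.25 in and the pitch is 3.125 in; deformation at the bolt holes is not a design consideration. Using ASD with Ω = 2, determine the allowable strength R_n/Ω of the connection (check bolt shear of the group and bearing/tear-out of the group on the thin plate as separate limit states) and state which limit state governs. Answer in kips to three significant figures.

212 kips (bolt shear governs)

Bolt shear: A_b = π·1²/4 = 0.7854 in²; R_n = 54 × 0.7854 × 10 × 1 = 424.1 kips → 424.1 / 2 = 212 kips.
Bearing (1.5 l_c t F_u ≤ 3.0 d t F_u): upper limit = 3.0·1·0.3125·70 = 65.62 kips.
  Edge l_c = 2.25 − 1.125/2 = 1.688 → r_n = 55.37 kips; interior l_c = 3.125 − 1.125 = 2 → r_n = 65.62 kips.
  R_n,bearing = 2·55.37 + 8·65.62 = 635.7 kips → 635.7 / 2 = 318 kips.
Bolt shear governs: 212 kips.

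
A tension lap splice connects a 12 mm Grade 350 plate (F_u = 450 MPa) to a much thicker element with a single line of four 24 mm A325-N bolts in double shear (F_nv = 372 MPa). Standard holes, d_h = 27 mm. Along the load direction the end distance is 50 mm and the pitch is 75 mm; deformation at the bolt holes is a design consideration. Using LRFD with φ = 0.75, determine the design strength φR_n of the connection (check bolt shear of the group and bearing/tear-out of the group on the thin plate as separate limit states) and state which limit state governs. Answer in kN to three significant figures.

Bolt shear: A_b = π·24²/4 = 452.4 mm²; R_n = 372 × 452.4 × 4 × 2 / 1000 = 1346 kN → 0.75 × 1346 = 1010 kN.
Bearing (1.2 l_c t F_u ≤ 2.4 d t F_u): upper limit = 2.4·24·12·450 / 1000 = 311 kN.
  Edge l_c = 50 − 27/2 = 36.5 → r_n = 236.5 kN; interior l_c = 75 − 27 = 48 → r_n = 311 kN.
  R_n,bearing = 1·236.5 + 3·311 = 1170 kN → 0.75 × 1170 = 877 kN.
Bearing governs: 877 kN.

877 kN (bearing governs)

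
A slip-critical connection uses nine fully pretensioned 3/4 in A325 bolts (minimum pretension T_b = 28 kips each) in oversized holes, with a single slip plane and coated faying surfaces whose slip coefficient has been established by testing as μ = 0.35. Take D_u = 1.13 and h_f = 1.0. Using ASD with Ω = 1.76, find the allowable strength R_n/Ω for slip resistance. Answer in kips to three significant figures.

56.6 kips

R_n = μ · D_u · h_f · T_b · n_s · n_b = 0.35 × 1.13 × 1.0 × 28 × 1 × 9 = 99.67 kips.
Allowable strength R_n/Ω = 99.67 / 1.76 = 56.6 kips.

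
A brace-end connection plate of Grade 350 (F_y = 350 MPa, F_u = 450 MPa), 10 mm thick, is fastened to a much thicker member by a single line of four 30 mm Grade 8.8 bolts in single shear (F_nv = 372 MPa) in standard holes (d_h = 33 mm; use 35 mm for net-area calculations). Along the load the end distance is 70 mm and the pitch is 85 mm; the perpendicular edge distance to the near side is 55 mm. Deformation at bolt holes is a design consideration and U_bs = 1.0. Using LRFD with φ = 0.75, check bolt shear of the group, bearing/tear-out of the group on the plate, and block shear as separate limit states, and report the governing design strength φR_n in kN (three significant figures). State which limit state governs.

Bolt shear: A_b = π·30²/4 = 706.9 mm²; R_n = 372 × 706.9 × 4 × 1 / 1000 = 1052 kN → 0.75 × 1052 = 789 kN.
Bearing: edge l_c = 53.5, r_n = 288.9 kN; interior l_c = 52, r_n = 280.8 kN; R_n = 288.9 + 3·280.8 = 1131 kN → 848 kN.
Block shear: A_gv = 3250, A_nv = 2025, A_nt = 375 mm²; R_n = min(0.6F_uA_nv, 0.6F_yA_gv) + U_bs·F_u·A_nt = 715.5 kN → 537 kN.
Block shear governs: 537 kN.

537 kN (block shear governs)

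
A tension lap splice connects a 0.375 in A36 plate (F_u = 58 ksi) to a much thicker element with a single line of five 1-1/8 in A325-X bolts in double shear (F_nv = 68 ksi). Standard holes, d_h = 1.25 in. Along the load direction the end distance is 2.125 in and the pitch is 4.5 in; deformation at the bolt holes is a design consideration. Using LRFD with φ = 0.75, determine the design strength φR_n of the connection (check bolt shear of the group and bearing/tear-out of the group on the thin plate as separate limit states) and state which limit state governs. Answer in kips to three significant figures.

206 kips (bearing governs)

Bolt shear: A_b = π·1.125²/4 = 0.994 in²; R_n = 68 × 0.994 × 5 × 2 = 675.9 kips → 0.75 × 675.9 = 507 kips.
Bearing (1.2 l_c t F_u ≤ 2.4 d t F_u): upper limit = 2.4·1.125·0.375·58 = 58.72 kips.
  Edge l_c = 2.125 − 1.25/2 = 1.5 → r_n = 39.15 kips; interior l_c = 4.5 − 1.25 = 3.25 → r_n = 58.72 kips.
  R_n,bearing = 1·39.15 + 4·58.72 = 274 kips → 0.75 × 274 = 206 kips.
Bearing governs: 206 kips.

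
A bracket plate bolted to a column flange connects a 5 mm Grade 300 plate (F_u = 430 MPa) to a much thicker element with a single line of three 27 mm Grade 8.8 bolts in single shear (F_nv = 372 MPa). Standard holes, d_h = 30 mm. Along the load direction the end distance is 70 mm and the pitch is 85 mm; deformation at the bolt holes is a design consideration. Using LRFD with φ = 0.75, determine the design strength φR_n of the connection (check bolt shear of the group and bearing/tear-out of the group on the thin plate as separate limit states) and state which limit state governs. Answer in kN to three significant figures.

313 kN (bearing governs)

Bolt shear: A_b = π·27²/4 = 572.6 mm²; R_n = 372 × 572.6 × 3 × 1 / 1000 = 639 kN → 0.75 × 639 = 479 kN.
Bearing (1.2 l_c t F_u ≤ 2.4 d t F_u): upper limit = 2.4·27·5·430 / 1000 = 139.3 kN.
  Edge l_c = 70 − 30/2 = 55 → r_n = 139.3 kN; interior l_c = 85 − 30 = 55 → r_n = 139.3 kN.
  R_n,bearing = 1·139.3 + 2·139.3 = 418 kN → 0.75 × 418 = 313 kN.
Bearing governs: 313 kN.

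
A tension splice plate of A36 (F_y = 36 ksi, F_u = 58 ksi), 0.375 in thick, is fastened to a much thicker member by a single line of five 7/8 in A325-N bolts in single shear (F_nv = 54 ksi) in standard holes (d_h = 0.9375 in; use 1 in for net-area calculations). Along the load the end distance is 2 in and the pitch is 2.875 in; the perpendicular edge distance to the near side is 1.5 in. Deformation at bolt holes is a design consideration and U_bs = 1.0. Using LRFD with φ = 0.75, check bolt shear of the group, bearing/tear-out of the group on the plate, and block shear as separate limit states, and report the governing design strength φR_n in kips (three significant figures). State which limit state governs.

Bolt shear: A_b = π·0.875²/4 = 0.6013 in²; R_n = 54 × 0.6013 × 5 × 1 = 162.4 kips → 0.75 × 162.4 = 122 kips.
Bearing: edge l_c = 1.531, r_n = 39.97 kips; interior l_c = 1.938, r_n = 45.68 kips; R_n = 39.97 + 4·45.68 = 222.7 kips → 167 kips.
Block shear: A_gv = 5.062, A_nv = 3.375, A_nt = 0.375 in²; R_n = min(0.6F_uA_nv, 0.6F_yA_gv) + U_bs·F_u·A_nt = 131.1 kips → 98.3 kips.
Block shear governs: 98.3 kips.

98.3 kips (block shear governs)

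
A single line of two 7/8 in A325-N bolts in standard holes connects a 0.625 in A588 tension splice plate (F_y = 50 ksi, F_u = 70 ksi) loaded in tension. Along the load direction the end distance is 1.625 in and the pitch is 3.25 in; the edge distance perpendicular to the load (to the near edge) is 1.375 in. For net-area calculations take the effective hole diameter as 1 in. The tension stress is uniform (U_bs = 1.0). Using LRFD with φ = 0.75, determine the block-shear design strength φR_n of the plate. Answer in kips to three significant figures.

Shear plane L_v = 1.625 + 1·3.25 = 4.875 in; A_gv = 4.875 × 0.625 = 3.047 in².
A_nv = (4.875 − 1.5·1) × 0.625 = 2.109 in².
A_nt = (1.375 − 0.5·1) × 0.625 = 0.5469 in².
0.6 F_u A_nv = 88.59 kips; 0.6 F_y A_gv = 91.41 kips → shear rupture governs the shear term.
R_n = 88.59 + 1.0 × 70 × 0.5469 = 126.9 kips.
Design strength φR_n = 0.75 × 126.9 = 95.2 kips.

95.2 kips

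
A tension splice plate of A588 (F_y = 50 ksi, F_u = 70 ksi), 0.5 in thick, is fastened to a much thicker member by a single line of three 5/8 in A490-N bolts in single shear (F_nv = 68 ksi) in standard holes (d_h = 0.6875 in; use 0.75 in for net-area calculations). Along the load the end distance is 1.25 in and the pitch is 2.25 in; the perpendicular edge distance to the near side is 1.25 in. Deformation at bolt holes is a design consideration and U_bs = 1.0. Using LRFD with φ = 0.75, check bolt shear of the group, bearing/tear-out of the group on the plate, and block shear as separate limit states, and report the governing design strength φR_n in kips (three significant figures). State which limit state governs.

Bolt shear: A_b = π·0.625²/4 = 0.3068 in²; R_n = 68 × 0.3068 × 3 × 1 = 62.59 kips → 0.75 × 62.59 = 46.9 kips.
Bearing: edge l_c = 0.9062, r_n = 38.06 kips; interior l_c = 1.562, r_n = 52.5 kips; R_n = 38.06 + 2·52.5 = 143.1 kips → 107 kips.
Block shear: A_gv = 2.875, A_nv = 1.938, A_nt = 0.4375 in²; R_n = min(0.6F_uA_nv, 0.6F_yA_gv) + U_bs·F_u·A_nt = 112 kips → 84 kips.
Bolt shear governs: 46.9 kips.

46.9 kips (bolt shear governs)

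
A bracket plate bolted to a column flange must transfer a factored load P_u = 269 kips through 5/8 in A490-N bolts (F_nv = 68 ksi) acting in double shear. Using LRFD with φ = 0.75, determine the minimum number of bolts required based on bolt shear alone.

A_b = π·0.625²/4 = 0.3068 in².
Per-bolt design strength φR_n = 0.75 × 68 × 0.3068 × 2 = 31.29 kips.
n ≥ 269 / 31.29 = 8.596 → use 9 bolts.

9 bolts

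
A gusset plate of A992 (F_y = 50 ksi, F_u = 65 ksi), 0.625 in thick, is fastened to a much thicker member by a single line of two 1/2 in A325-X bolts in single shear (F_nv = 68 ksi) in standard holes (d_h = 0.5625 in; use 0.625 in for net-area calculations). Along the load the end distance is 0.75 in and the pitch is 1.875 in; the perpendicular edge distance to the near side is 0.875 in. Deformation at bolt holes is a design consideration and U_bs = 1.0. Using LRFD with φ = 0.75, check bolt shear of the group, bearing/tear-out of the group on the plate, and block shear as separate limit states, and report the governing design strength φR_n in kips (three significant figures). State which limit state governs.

20 kips (bolt shear governs)

Bolt shear: A_b = π·0.5²/4 = 0.1963 in²; R_n = 68 × 0.1963 × 2 × 1 = 26.7 kips → 0.75 × 26.7 = 20 kips.
Bearing: edge l_c = 0.4688, r_n = 22.85 kips; interior l_c = 1.312, r_n = 48.75 kips; R_n = 22.85 + 1·48.75 = 71.6 kips → 53.7 kips.
Block shear: A_gv = 1.641, A_nv = 1.055, A_nt = 0.3516 in²; R_n = min(0.6F_uA_nv, 0.6F_yA_gv) + U_bs·F_u·A_nt = 63.98 kips → 48 kips.
Bolt shear governs: 20 kips.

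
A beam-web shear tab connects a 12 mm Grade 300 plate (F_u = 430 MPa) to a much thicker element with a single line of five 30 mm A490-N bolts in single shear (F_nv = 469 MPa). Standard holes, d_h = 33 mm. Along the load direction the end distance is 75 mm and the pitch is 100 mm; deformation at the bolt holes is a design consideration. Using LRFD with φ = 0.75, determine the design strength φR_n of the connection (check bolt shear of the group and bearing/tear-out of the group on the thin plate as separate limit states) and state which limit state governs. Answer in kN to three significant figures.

Bolt shear: A_b = π·30²/4 = 706.9 mm²; R_n = 469 × 706.9 × 5 × 1 / 1000 = 1658 kN → 0.75 × 1658 = 1240 kN.
Bearing (1.2 l_c t F_u ≤ 2.4 d t F_u): upper limit = 2.4·30·12·430 / 1000 = 371.5 kN.
  Edge l_c = 75 − 33/2 = 58.5 → r_n = 362.2 kN; interior l_c = 100 − 33 = 67 → r_n = 371.5 kN.
  R_n,bearing = 1·362.2 + 4·371.5 = 1848 kN → 0.75 × 1848 = 1390 kN.
Bolt shear governs: 1240 kN.

1240 kN (bolt shear governs)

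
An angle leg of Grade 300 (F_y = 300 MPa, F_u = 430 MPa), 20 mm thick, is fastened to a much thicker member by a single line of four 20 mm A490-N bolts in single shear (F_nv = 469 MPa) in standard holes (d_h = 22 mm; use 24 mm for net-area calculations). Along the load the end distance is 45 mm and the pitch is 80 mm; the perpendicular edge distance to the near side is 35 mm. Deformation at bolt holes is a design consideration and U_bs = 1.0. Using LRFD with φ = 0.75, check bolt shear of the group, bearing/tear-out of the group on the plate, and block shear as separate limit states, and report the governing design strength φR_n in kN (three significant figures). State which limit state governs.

442 kN (bolt shear governs)

Bolt shear: A_b = π·20²/4 = 314.2 mm²; R_n = 469 × 314.2 × 4 × 1 / 1000 = 589.4 kN → 0.75 × 589.4 = 442 kN.
Bearing: edge l_c = 34, r_n = 350.9 kN; interior l_c = 58, r_n = 412.8 kN; R_n = 350.9 + 3·412.8 = 1589 kN → 1190 kN.
Block shear: A_gv = 5700, A_nv = 4020, A_nt = 460 mm²; R_n = min(0.6F_uA_nv, 0.6F_yA_gv) + U_bs·F_u·A_nt = 1224 kN → 918 kN.
Bolt shear governs: 442 kN.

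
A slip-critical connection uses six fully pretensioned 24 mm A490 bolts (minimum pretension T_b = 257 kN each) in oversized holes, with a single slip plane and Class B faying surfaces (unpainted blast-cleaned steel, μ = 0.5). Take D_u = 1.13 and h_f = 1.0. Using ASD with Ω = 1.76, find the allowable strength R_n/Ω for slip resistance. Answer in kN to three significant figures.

R_n = μ · D_u · h_f · T_b · n_s · n_b = 0.5 × 1.13 × 1.0 × 257 × 1 × 6 = 871.2 kN.
Allowable strength R_n/Ω = 871.2 / 1.76 = 495 kN.

495 kN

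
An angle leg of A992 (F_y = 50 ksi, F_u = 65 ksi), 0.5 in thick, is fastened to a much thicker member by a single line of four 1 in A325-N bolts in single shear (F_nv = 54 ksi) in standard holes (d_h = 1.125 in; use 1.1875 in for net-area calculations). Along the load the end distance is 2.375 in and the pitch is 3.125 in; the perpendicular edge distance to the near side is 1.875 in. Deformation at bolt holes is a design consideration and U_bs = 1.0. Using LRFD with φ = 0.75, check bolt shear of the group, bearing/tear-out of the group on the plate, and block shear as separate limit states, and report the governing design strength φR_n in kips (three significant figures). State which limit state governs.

127 kips (bolt shear governs)

Bolt shear: A_b = π·1²/4 = 0.7854 in²; R_n = 54 × 0.7854 × 4 × 1 = 169.6 kips → 0.75 × 169.6 = 127 kips.
Bearing: edge l_c = 1.812, r_n = 70.69 kips; interior l_c = 2, r_n = 78 kips; R_n = 70.69 + 3·78 = 304.7 kips → 229 kips.
Block shear: A_gv = 5.875, A_nv = 3.797, A_nt = 0.6406 in²; R_n = min(0.6F_uA_nv, 0.6F_yA_gv) + U_bs·F_u·A_nt = 189.7 kips → 142 kips.
Bolt shear governs: 127 kips.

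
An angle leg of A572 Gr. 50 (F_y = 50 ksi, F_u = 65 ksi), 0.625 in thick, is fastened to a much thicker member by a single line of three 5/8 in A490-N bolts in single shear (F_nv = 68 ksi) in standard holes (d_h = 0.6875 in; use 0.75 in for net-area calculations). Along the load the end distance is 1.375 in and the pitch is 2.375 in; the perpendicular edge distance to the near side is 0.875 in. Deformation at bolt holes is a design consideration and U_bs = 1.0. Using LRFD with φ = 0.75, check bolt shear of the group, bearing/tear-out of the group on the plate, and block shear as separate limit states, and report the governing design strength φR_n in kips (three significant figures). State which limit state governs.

Bolt shear: A_b = π·0.625²/4 = 0.3068 in²; R_n = 68 × 0.3068 × 3 × 1 = 62.59 kips → 0.75 × 62.59 = 46.9 kips.
Bearing: edge l_c = 1.031, r_n = 50.27 kips; interior l_c = 1.688, r_n = 60.94 kips; R_n = 50.27 + 2·60.94 = 172.1 kips → 129 kips.
Block shear: A_gv = 3.828, A_nv = 2.656, A_nt = 0.3125 in²; R_n = min(0.6F_uA_nv, 0.6F_yA_gv) + U_bs·F_u·A_nt = 123.9 kips → 92.9 kips.
Bolt shear governs: 46.9 kips.

46.9 kips (bolt shear governs)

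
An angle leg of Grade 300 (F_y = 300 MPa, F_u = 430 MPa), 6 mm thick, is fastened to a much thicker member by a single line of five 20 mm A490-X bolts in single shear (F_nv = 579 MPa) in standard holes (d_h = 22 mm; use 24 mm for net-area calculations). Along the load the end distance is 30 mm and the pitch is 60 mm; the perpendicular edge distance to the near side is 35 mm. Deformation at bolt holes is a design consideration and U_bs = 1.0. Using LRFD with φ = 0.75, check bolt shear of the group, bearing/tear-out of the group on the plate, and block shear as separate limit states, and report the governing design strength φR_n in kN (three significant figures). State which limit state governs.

233 kN (block shear governs)

Bolt shear: A_b = π·20²/4 = 314.2 mm²; R_n = 579 × 314.2 × 5 × 1 / 1000 = 909.5 kN → 0.75 × 909.5 = 682 kN.
Bearing: edge l_c = 19, r_n = 58.82 kN; interior l_c = 38, r_n = 117.6 kN; R_n = 58.82 + 4·117.6 = 529.4 kN → 397 kN.
Block shear: A_gv = 1620, A_nv = 972, A_nt = 138 mm²; R_n = min(0.6F_uA_nv, 0.6F_yA_gv) + U_bs·F_u·A_nt = 310.1 kN → 233 kN.
Block shear governs: 233 kN.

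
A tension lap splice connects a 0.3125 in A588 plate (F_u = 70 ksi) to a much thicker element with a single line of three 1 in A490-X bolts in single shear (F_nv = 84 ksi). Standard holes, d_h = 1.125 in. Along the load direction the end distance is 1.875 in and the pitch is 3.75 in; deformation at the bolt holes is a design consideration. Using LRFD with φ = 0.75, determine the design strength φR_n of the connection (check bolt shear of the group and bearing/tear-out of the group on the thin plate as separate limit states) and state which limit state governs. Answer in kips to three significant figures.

Bolt shear: A_b = π·1²/4 = 0.7854 in²; R_n = 84 × 0.7854 × 3 × 1 = 197.9 kips → 0.75 × 197.9 = 148 kips.
Bearing (1.2 l_c t F_u ≤ 2.4 d t F_u): upper limit = 2.4·1·0.3125·70 = 52.5 kips.
  Edge l_c = 1.875 − 1.125/2 = 1.312 → r_n = 34.45 kips; interior l_c = 3.75 − 1.125 = 2.625 → r_n = 52.5 kips.
  R_n,bearing = 1·34.45 + 2·52.5 = 139.5 kips → 0.75 × 139.5 = 105 kips.
Bearing governs: 105 kips.

105 kips (bearing governs)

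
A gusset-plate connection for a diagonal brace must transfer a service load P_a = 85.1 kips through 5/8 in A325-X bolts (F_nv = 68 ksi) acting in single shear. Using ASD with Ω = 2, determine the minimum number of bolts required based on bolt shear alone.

9 bolts

A_b = π·0.625²/4 = 0.3068 in².
Per-bolt allowable strength R_n/Ω = 68 × 0.3068 × 1 / 2 = 10.43 kips.
n ≥ 85.1 / 10.43 = 8.158 → use 9 bolts.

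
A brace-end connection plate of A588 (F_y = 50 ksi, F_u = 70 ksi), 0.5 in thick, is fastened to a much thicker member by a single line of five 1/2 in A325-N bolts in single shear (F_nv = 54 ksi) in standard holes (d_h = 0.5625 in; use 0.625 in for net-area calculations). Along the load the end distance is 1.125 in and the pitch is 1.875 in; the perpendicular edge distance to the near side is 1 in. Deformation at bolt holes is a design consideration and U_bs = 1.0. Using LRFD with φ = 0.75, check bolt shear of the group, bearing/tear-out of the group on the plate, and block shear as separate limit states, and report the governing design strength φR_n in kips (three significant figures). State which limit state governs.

Bolt shear: A_b = π·0.5²/4 = 0.1963 in²; R_n = 54 × 0.1963 × 5 × 1 = 53.01 kips → 0.75 × 53.01 = 39.8 kips.
Bearing: edge l_c = 0.8438, r_n = 35.44 kips; interior l_c = 1.312, r_n = 42 kips; R_n = 35.44 + 4·42 = 203.4 kips → 153 kips.
Block shear: A_gv = 4.312, A_nv = 2.906, A_nt = 0.3438 in²; R_n = min(0.6F_uA_nv, 0.6F_yA_gv) + U_bs·F_u·A_nt = 146.1 kips → 110 kips.
Bolt shear governs: 39.8 kips.

39.8 kips (bolt shear governs)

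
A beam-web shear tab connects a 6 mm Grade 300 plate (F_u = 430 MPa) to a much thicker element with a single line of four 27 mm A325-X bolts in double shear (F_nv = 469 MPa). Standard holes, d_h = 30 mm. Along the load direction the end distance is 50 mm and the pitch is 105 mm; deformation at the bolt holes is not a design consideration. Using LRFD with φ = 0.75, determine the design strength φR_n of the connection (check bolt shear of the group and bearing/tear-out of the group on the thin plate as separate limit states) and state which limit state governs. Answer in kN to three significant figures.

572 kN (bearing governs)

Bolt shear: A_b = π·27²/4 = 572.6 mm²; R_n = 469 × 572.6 × 4 × 2 / 1000 = 2148 kN → 0.75 × 2148 = 1610 kN.
Bearing (1.5 l_c t F_u ≤ 3.0 d t F_u): upper limit = 3.0·27·6·430 / 1000 = 209 kN.
  Edge l_c = 50 − 30/2 = 35 → r_n = 135.4 kN; interior l_c = 105 − 30 = 75 → r_n = 209 kN.
  R_n,bearing = 1·135.4 + 3·209 = 762.4 kN → 0.75 × 762.4 = 572 kN.
Bearing governs: 572 kN.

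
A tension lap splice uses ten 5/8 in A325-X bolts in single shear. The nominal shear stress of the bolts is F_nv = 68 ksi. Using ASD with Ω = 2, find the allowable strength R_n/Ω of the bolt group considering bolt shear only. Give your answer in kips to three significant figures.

A_b = π × 0.625² / 4 = 0.3068 in².
R_n = F_nv · A_b · n · n_s = 68 × 0.3068 × 10 × 1 = 208.6 kips.
Allowable strength R_n/Ω = 208.6 / 2 = 104 kips.

104 kips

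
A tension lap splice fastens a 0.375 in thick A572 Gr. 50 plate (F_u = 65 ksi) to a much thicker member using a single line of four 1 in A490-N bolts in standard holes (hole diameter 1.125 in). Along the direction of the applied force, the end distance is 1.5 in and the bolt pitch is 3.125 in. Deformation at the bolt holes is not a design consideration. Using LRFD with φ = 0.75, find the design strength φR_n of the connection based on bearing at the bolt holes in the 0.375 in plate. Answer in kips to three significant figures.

Per bolt r_n = 1.5 l_c t F_u ≤ 3.0 d t F_u; upper limit = 3.0 × 1 × 0.375 × 65 = 73.12 kips.
Edge bolt: l_c = 1.5 − 1.125/2 = 0.9375 in → 1.5 × 0.9375 × 0.375 × 65 = 34.28 → r_n = 34.28 kips.
Interior bolts: l_c = 3.125 − 1.125 = 2 in → 1.5 × 2 × 0.375 × 65 = 73.12 → r_n = 73.12 kips.
R_n = 1 × 34.28 + 3 × 73.12 = 253.7 kips.
Design strength φR_n = 0.75 × 253.7 = 190 kips.

190 kips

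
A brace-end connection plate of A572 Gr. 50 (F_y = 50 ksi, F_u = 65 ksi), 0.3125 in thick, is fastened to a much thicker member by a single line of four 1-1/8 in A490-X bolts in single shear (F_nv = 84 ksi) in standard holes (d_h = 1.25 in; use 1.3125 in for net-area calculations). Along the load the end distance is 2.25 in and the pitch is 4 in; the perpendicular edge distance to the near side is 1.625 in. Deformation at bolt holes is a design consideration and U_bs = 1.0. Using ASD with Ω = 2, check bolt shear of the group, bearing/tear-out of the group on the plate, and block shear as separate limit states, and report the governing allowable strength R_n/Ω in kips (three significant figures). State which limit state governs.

Bolt shear: A_b = π·1.125²/4 = 0.994 in²; R_n = 84 × 0.994 × 4 × 1 = 334 kips → 334 / 2 = 167 kips.
Bearing: edge l_c = 1.625, r_n = 39.61 kips; interior l_c = 2.75, r_n = 54.84 kips; R_n = 39.61 + 3·54.84 = 204.1 kips → 102 kips.
Block shear: A_gv = 4.453, A_nv = 3.018, A_nt = 0.3027 in²; R_n = min(0.6F_uA_nv, 0.6F_yA_gv) + U_bs·F_u·A_nt = 137.4 kips → 68.7 kips.
Block shear governs: 68.7 kips.

68.7 kips (block shear governs)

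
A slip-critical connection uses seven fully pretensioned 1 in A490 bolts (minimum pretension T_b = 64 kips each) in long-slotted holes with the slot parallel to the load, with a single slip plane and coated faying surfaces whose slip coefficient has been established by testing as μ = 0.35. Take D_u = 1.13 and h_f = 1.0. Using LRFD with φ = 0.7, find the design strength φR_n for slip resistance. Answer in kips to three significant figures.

124 kips

R_n = μ · D_u · h_f · T_b · n_s · n_b = 0.35 × 1.13 × 1.0 × 64 × 1 × 7 = 177.2 kips.
Design strength φR_n = 0.7 × 177.2 = 124 kips.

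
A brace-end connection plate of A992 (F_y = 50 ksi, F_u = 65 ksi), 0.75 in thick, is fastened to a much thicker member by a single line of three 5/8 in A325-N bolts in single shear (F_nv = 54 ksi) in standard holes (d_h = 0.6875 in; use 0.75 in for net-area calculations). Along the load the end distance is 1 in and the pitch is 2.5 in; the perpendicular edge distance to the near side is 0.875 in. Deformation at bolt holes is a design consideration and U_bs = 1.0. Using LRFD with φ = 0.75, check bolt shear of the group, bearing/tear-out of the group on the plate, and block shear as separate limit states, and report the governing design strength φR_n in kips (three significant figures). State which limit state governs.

37.3 kips (bolt shear governs)

Bolt shear: A_b = π·0.625²/4 = 0.3068 in²; R_n = 54 × 0.3068 × 3 × 1 = 49.7 kips → 0.75 × 49.7 = 37.3 kips.
Bearing: edge l_c = 0.6562, r_n = 38.39 kips; interior l_c = 1.812, r_n = 73.12 kips; R_n = 38.39 + 2·73.12 = 184.6 kips → 138 kips.
Block shear: A_gv = 4.5, A_nv = 3.094, A_nt = 0.375 in²; R_n = min(0.6F_uA_nv, 0.6F_yA_gv) + U_bs·F_u·A_nt = 145 kips → 109 kips.
Bolt shear governs: 37.3 kips.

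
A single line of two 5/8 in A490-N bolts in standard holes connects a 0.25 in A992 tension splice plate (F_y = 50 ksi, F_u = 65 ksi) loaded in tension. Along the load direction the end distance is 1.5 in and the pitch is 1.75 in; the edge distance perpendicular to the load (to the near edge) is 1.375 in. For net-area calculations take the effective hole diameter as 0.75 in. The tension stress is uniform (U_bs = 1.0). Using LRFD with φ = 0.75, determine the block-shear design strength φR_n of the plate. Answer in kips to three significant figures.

Shear plane L_v = 1.5 + 1·1.75 = 3.25 in; A_gv = 3.25 × 0.25 = 0.8125 in².
A_nv = (3.25 − 1.5·0.75) × 0.25 = 0.5312 in².
A_nt = (1.375 − 0.5·0.75) × 0.25 = 0.25 in².
0.6 F_u A_nv = 20.72 kips; 0.6 F_y A_gv = 24.38 kips → shear rupture governs the shear term.
R_n = 20.72 + 1.0 × 65 × 0.25 = 36.97 kips.
Design strength φR_n = 0.75 × 36.97 = 27.7 kips.

27.7 kips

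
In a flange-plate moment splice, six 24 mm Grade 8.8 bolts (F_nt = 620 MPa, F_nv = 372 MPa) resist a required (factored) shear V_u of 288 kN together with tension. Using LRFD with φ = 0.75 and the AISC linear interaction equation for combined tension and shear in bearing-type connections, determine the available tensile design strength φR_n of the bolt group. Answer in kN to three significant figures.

A_b = π·24²/4 = 452.4 mm²; f_rv = 288 × 1000 / (6 × 452.4) = 106.1 MPa.
F'_nt = 1.3 F_nt − (F_nt / φF_nv) f_rv = 1.3·620 − (620/(0.75·372))·106.1 = 570.2 MPa, capped at F_nt → F'_nt = 570.2 MPa.
R_n = F'_nt · A_b · n = 570.2 × 452.4 × 6 / 1000 = 1548 kN.
Design strength φR_n = 0.75 × 1548 = 1160 kN.

1160 kN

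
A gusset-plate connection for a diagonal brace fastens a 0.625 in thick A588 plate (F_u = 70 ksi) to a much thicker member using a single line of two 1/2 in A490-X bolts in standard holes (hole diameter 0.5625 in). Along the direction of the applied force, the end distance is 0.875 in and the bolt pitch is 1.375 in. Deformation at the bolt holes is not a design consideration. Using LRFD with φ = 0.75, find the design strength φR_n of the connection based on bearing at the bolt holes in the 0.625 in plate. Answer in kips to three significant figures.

69.2 kips

Per bolt r_n = 1.5 l_c t F_u ≤ 3.0 d t F_u; upper limit = 3.0 × 0.5 × 0.625 × 70 = 65.62 kips.
Edge bolt: l_c = 0.875 − 0.5625/2 = 0.5938 in → 1.5 × 0.5938 × 0.625 × 70 = 38.96 → r_n = 38.96 kips.
Interior bolts: l_c = 1.375 − 0.5625 = 0.8125 in → 1.5 × 0.8125 × 0.625 × 70 = 53.32 → r_n = 53.32 kips.
R_n = 1 × 38.96 + 1 × 53.32 = 92.29 kips.
Design strength φR_n = 0.75 × 92.29 = 69.2 kips.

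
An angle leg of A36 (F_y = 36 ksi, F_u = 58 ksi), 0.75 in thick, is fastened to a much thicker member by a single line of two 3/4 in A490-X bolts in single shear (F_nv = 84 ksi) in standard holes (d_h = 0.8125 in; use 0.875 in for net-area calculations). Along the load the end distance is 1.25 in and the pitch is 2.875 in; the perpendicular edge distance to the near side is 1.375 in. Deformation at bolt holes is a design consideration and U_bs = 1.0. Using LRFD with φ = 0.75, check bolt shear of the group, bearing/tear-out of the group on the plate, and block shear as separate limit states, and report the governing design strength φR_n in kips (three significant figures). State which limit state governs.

Bolt shear: A_b = π·0.75²/4 = 0.4418 in²; R_n = 84 × 0.4418 × 2 × 1 = 74.22 kips → 0.75 × 74.22 = 55.7 kips.
Bearing: edge l_c = 0.8438, r_n = 44.04 kips; interior l_c = 2.062, r_n = 78.3 kips; R_n = 44.04 + 1·78.3 = 122.3 kips → 91.8 kips.
Block shear: A_gv = 3.094, A_nv = 2.109, A_nt = 0.7031 in²; R_n = min(0.6F_uA_nv, 0.6F_yA_gv) + U_bs·F_u·A_nt = 107.6 kips → 80.7 kips.
Bolt shear governs: 55.7 kips.

55.7 kips (bolt shear governs)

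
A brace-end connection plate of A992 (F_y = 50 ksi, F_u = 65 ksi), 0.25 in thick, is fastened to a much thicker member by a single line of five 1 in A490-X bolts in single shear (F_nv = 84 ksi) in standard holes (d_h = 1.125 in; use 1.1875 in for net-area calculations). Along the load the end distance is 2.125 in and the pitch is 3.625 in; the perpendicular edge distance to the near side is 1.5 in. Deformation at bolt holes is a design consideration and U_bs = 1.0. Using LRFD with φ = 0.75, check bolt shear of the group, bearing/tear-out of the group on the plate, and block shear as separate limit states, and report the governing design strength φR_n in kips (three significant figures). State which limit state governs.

Bolt shear: A_b = π·1²/4 = 0.7854 in²; R_n = 84 × 0.7854 × 5 × 1 = 329.9 kips → 0.75 × 329.9 = 247 kips.
Bearing: edge l_c = 1.562, r_n = 30.47 kips; interior l_c = 2.5, r_n = 39 kips; R_n = 30.47 + 4·39 = 186.5 kips → 140 kips.
Block shear: A_gv = 4.156, A_nv = 2.82, A_nt = 0.2266 in²; R_n = min(0.6F_uA_nv, 0.6F_yA_gv) + U_bs·F_u·A_nt = 124.7 kips → 93.5 kips.
Block shear governs: 93.5 kips.

93.5 kips (block shear governs)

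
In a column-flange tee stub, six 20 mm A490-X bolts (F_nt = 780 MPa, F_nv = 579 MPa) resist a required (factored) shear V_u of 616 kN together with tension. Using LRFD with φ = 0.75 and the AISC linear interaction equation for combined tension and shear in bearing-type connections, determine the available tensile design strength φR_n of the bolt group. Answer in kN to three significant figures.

604 kN

A_b = π·20²/4 = 314.2 mm²; f_rv = 616 × 1000 / (6 × 314.2) = 326.8 MPa.
F'_nt = 1.3 F_nt − (F_nt / φF_nv) f_rv = 1.3·780 − (780/(0.75·579))·326.8 = 427 MPa, capped at F_nt → F'_nt = 427 MPa.
R_n = F'_nt · A_b · n = 427 × 314.2 × 6 / 1000 = 804.9 kN.
Design strength φR_n = 0.75 × 804.9 = 604 kN.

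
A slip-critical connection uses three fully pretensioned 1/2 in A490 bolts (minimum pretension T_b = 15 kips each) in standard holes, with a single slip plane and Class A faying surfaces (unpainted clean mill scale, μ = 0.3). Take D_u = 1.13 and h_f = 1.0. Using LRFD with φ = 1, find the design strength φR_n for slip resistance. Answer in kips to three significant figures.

15.3 kips

R_n = μ · D_u · h_f · T_b · n_s · n_b = 0.3 × 1.13 × 1.0 × 15 × 1 × 3 = 15.25 kips.
Design strength φR_n = 1 × 15.25 = 15.3 kips.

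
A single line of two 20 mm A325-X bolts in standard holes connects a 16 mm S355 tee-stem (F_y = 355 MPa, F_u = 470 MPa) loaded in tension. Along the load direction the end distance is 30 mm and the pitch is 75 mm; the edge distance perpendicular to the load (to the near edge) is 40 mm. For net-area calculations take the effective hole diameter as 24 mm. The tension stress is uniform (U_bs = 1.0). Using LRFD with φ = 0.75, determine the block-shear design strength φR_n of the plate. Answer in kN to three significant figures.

Shear plane L_v = 30 + 1·75 = 105 mm; A_gv = 105 × 16 = 1680 mm².
A_nv = (105 − 1.5·24) × 16 = 1104 mm².
A_nt = (40 − 0.5·24) × 16 = 448 mm².
0.6 F_u A_nv = 311.3 kN; 0.6 F_y A_gv = 357.8 kN → shear rupture governs the shear term.
R_n = 311.3 + 1.0 × 470 × 448 / 1000 = 521.9 kN.
Design strength φR_n = 0.75 × 521.9 = 391 kN.

391 kN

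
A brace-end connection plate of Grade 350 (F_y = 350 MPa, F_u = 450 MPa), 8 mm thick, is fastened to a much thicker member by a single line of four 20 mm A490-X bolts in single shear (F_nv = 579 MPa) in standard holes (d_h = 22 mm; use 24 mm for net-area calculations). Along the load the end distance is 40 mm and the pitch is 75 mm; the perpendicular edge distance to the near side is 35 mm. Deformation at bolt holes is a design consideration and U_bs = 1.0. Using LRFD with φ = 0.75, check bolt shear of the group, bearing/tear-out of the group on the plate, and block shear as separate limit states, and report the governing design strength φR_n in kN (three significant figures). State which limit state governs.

355 kN (block shear governs)

Bolt shear: A_b = π·20²/4 = 314.2 mm²; R_n = 579 × 314.2 × 4 × 1 / 1000 = 727.6 kN → 0.75 × 727.6 = 546 kN.
Bearing: edge l_c = 29, r_n = 125.3 kN; interior l_c = 53, r_n = 172.8 kN; R_n = 125.3 + 3·172.8 = 643.7 kN → 483 kN.
Block shear: A_gv = 2120, A_nv = 1448, A_nt = 184 mm²; R_n = min(0.6F_uA_nv, 0.6F_yA_gv) + U_bs·F_u·A_nt = 473.8 kN → 355 kN.
Block shear governs: 355 kN.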